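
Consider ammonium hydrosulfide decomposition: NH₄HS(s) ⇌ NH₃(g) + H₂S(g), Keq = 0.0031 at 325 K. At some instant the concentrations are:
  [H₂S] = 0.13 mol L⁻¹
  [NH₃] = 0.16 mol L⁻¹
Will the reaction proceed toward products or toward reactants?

reverse (toward reactants)

(NH₄HS is a pure solid — omitted from Q.)
Q = [NH₃]·[H₂S] = (0.16)·(0.13) = 0.021
Q = 0.021 > Keq = 0.0031, so the reverse reaction proceeds.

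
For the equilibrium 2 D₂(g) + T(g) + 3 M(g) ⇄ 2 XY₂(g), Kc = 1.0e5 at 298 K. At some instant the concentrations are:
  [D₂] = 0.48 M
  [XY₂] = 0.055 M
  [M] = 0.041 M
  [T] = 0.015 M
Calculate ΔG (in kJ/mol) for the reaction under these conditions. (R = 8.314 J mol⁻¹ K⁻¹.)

Qc = [XY₂]² / ([D₂]²·[T]·[M]³) = (0.055)² / ((0.48)²·(0.015)·(0.041)³) = 12700
ΔG = RT ln(Qc/Kc) = (8.314 J mol⁻¹ K⁻¹)(298 K) × ln(12700/1.0e5)
   = (2.478 kJ/mol)(-2.064) = -5.11 kJ/mol
ΔG < 0, so the forward reaction is spontaneous (proceeds forward).

ΔG = -5.11 kJ/mol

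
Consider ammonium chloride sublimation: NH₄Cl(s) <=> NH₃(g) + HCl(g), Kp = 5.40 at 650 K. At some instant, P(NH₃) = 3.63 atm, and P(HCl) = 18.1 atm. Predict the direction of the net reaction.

toward reactants

(NH₄Cl is a pure solid — omitted from Qp.)
Qp = P(NH₃)·P(HCl) = (3.63)·(18.1) = 65.7
Qp = 65.7 > Kp = 5.40, so the reverse reaction proceeds.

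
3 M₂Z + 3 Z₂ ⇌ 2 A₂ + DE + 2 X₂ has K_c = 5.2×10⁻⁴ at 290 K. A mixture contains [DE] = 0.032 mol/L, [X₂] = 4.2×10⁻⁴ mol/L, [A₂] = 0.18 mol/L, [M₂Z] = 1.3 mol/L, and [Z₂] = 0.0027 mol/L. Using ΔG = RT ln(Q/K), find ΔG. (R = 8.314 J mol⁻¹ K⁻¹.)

ΔG = 5.05 kJ/mol

Q_c = [A₂]²·[DE]·[X₂]² / ([M₂Z]³·[Z₂]³) = (0.18)²·(0.032)·(4.2×10⁻⁴)² / ((1.3)³·(0.0027)³) = 0.00423
ΔG = RT ln(Q_c/K_c) = (8.314 J mol⁻¹ K⁻¹)(290 K) × ln(0.00423/5.2×10⁻⁴)
   = (2.411 kJ/mol)(2.096) = 5.05 kJ/mol
ΔG > 0, so the forward reaction is non-spontaneous (proceeds in reverse).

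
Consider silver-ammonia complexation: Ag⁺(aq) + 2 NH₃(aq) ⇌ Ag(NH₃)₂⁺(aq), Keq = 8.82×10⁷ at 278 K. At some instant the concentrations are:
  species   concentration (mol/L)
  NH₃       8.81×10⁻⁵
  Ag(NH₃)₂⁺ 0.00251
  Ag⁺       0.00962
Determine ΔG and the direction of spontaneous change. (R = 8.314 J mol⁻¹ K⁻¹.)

ΔG = -2.23 kJ/mol; the forward reaction is spontaneous

Q = [Ag(NH₃)₂⁺] / ([Ag⁺]·[NH₃]²) = (0.00251) / ((0.00962)·(8.81×10⁻⁵)²) = 3.36×10⁷
ΔG = RT ln(Q/Keq) = (8.314 J mol⁻¹ K⁻¹)(278 K) × ln(3.36×10⁷/8.82×10⁷)
   = (2.311 kJ/mol)(-0.9651) = -2.23 kJ/mol
ΔG < 0, so the forward reaction is spontaneous (proceeds forward).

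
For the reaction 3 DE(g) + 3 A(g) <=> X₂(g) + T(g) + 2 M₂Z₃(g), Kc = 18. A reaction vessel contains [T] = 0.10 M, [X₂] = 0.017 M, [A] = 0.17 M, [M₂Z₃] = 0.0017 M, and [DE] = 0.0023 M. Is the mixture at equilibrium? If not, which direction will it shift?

Qc = [X₂]·[T]·[M₂Z₃]² / ([DE]³·[A]³) = (0.017)·(0.10)·(0.0017)² / ((0.0023)³·(0.17)³) = 82
Qc = 82 > Kc = 18: net reverse reaction.

no; Q > K, reaction proceeds in reverse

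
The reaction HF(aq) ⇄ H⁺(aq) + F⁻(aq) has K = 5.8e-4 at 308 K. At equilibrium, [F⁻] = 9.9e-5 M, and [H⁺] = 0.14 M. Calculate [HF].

[HF] = 0.024 M

At equilibrium, K = [H⁺]·[F⁻] / [HF] = 5.8e-4.
(0.14)·(9.9e-5) / ([HF]) = 5.8e-4
[HF] = 0.0239 = 0.024 M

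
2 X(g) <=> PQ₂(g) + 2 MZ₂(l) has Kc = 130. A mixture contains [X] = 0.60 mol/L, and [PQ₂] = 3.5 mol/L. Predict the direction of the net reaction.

(MZ₂ is a pure liquid — omitted from Qc.)
Qc = [PQ₂] / [X]² = (3.5) / (0.60)² = 9.7
Qc = 9.7 < Kc = 130, so the forward reaction proceeds.

forward (toward products)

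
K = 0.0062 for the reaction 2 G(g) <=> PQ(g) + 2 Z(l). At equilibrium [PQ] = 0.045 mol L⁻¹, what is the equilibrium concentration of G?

(Z is a pure liquid — omitted from K.)
At equilibrium, K = [PQ] / [G]² = 0.0062.
(0.045) / ([G])² = 0.0062
[G]² = 7.26 ⇒ [G] = 2.7 mol L⁻¹

[G] = 2.7 mol L⁻¹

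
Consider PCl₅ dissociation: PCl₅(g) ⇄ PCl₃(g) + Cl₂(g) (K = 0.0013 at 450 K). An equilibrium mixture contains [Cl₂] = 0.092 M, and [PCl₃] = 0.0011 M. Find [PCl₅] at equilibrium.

[PCl₅] = 0.078 M

At equilibrium, K = [PCl₃]·[Cl₂] / [PCl₅] = 0.0013.
(0.0011)·(0.092) / ([PCl₅]) = 0.0013
[PCl₅] = 0.0778 = 0.078 M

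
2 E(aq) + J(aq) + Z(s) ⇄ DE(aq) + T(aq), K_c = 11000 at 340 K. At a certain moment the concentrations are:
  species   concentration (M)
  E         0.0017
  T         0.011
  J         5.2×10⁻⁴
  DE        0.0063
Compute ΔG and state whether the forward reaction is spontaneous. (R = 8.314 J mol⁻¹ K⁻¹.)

ΔG = 4.05 kJ/mol; the forward reaction is non-spontaneous

(Z is a pure solid — omitted from Q_c.)
Q_c = [DE]·[T] / ([E]²·[J]) = (0.0063)·(0.011) / ((0.0017)²·(5.2×10⁻⁴)) = 46100
ΔG = RT ln(Q_c/K_c) = (8.314 J mol⁻¹ K⁻¹)(340 K) × ln(46100/11000)
   = (2.827 kJ/mol)(1.433) = 4.05 kJ/mol
ΔG > 0, so the forward reaction is non-spontaneous (proceeds in reverse).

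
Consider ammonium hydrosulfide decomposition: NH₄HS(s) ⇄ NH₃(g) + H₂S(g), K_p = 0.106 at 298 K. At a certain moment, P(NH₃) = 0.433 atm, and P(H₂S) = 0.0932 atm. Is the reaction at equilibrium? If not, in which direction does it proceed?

(NH₄HS is a pure solid — omitted from Q_p.)
Q_p = P(NH₃)·P(H₂S) = (0.433)·(0.0932) = 0.0404
Q_p = 0.0404 < K_p = 0.106, so the forward reaction proceeds.

in the forward direction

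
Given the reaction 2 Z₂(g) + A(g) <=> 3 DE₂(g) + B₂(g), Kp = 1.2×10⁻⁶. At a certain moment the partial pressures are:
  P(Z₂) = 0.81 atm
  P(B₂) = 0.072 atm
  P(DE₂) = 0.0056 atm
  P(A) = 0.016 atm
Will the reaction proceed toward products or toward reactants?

Qp = P(DE₂)³·P(B₂) / (P(Z₂)²·P(A)) = (0.0056)³·(0.072) / ((0.81)²·(0.016)) = 1.2×10⁻⁶
Qp = 1.2×10⁻⁶ = Kp, so the system is already at equilibrium.

at equilibrium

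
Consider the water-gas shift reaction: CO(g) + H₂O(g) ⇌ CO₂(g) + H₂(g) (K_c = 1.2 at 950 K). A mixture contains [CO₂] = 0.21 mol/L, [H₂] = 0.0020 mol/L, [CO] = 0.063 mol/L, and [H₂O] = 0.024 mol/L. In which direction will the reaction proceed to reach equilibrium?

Q_c = [CO₂]·[H₂] / ([CO]·[H₂O]) = (0.21)·(0.0020) / ((0.063)·(0.024)) = 0.28
Q_c = 0.28 < K_c = 1.2, so the forward reaction proceeds.

toward products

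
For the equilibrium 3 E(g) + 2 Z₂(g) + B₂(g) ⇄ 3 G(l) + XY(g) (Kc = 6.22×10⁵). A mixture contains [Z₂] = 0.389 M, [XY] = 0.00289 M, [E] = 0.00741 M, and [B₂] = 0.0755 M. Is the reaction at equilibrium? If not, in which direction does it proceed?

neither direction; the system is at equilibrium

(G is a pure liquid — omitted from Qc.)
Qc = [XY] / ([E]³·[Z₂]²·[B₂]) = (0.00289) / ((0.00741)³·(0.389)²·(0.0755)) = 6.22×10⁵
Qc = 6.22×10⁵ = Kc, so the system is already at equilibrium.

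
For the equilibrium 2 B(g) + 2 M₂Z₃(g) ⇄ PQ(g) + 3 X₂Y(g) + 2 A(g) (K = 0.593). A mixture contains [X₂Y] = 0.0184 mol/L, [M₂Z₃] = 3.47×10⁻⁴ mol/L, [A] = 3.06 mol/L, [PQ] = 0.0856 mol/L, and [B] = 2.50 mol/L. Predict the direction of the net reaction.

reverse (toward reactants)

Q = [PQ]·[X₂Y]³·[A]² / ([B]²·[M₂Z₃]²) = (0.0856)·(0.0184)³·(3.06)² / ((2.50)²·(3.47×10⁻⁴)²) = 6.63
Q = 6.63 > K = 0.593, so the reverse reaction proceeds.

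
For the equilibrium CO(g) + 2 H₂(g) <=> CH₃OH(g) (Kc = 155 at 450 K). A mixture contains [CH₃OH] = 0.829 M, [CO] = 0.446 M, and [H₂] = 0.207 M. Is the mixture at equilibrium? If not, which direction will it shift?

Qc = [CH₃OH] / ([CO]·[H₂]²) = (0.829) / ((0.446)·(0.207)²) = 43.4
Qc = 43.4 < Kc = 155: net forward reaction.

no; Q < K, reaction proceeds forward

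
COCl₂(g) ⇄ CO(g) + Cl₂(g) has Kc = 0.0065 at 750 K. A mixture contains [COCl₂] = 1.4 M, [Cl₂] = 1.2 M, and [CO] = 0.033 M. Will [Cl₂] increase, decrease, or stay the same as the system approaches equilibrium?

Qc = [CO]·[Cl₂] / [COCl₂] = (0.033)·(1.2) / (1.4) = 0.028
Qc = 0.028 > Kc = 0.0065: net reverse reaction.
Cl₂ is a product, so it decreases.

decrease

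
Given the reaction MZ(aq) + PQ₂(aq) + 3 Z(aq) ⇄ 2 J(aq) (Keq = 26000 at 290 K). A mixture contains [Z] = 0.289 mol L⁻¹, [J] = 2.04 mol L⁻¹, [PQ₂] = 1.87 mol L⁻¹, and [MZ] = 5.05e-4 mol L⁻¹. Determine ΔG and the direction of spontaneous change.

Q = [J]² / ([MZ]·[PQ₂]·[Z]³) = (2.04)² / ((5.05e-4)·(1.87)·(0.289)³) = 1.83e5
ΔG = RT ln(Q/Keq) = (8.314 J mol⁻¹ K⁻¹)(290 K) × ln(1.83e5/26000)
   = (2.411 kJ/mol)(1.951) = 4.70 kJ/mol
ΔG > 0, so the forward reaction is non-spontaneous (proceeds in reverse).

ΔG = 4.70 kJ/mol; the forward reaction is non-spontaneous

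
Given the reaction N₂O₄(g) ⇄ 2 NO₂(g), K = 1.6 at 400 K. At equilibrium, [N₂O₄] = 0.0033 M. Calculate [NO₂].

[NO₂] = 0.073 M

At equilibrium, K = [NO₂]² / [N₂O₄] = 1.6.
([NO₂])² / (0.0033) = 1.6
[NO₂]² = 0.00528 ⇒ [NO₂] = 0.073 M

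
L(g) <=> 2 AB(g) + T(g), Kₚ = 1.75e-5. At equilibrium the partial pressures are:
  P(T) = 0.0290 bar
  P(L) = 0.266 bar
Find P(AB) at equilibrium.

P(AB) = 0.0127 bar

At equilibrium, Kₚ = P(AB)²·P(T) / P(L) = 1.75e-5.
(P(AB))²·(0.0290) / (0.266) = 1.75e-5
P(AB)² = 1.61e-4 ⇒ P(AB) = 0.0127 bar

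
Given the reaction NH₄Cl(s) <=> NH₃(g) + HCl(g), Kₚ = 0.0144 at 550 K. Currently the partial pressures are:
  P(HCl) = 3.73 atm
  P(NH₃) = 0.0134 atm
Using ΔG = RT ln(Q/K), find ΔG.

(NH₄Cl is a pure solid — omitted from Qₚ.)
Qₚ = P(NH₃)·P(HCl) = (0.0134)·(3.73) = 0.0500
ΔG = RT ln(Qₚ/Kₚ) = (8.314 J mol⁻¹ K⁻¹)(550 K) × ln(0.0500/0.0144)
   = (4.573 kJ/mol)(1.245) = 5.69 kJ/mol
ΔG > 0, so the forward reaction is non-spontaneous (proceeds in reverse).

ΔG = 5.69 kJ/mol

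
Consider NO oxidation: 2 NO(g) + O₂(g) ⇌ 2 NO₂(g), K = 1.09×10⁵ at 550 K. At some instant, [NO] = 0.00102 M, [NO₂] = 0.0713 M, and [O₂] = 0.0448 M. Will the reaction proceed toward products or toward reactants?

Q = [NO₂]² / ([NO]²·[O₂]) = (0.0713)² / ((0.00102)²·(0.0448)) = 1.09×10⁵
Q = 1.09×10⁵ = K, so the system is already at equilibrium.

neither direction; the system is at equilibrium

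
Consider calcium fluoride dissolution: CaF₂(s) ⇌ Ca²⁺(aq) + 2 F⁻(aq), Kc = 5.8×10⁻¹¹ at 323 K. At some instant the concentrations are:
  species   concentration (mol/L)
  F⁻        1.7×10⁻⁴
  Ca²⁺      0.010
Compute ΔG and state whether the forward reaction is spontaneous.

ΔG = 4.31 kJ/mol; the forward reaction is non-spontaneous

(CaF₂ is a pure solid — omitted from Qc.)
Qc = [Ca²⁺]·[F⁻]² = (0.010)·(1.7×10⁻⁴)² = 2.89×10⁻¹⁰
ΔG = RT ln(Qc/Kc) = (8.314 J mol⁻¹ K⁻¹)(323 K) × ln(2.89×10⁻¹⁰/5.8×10⁻¹¹)
   = (2.685 kJ/mol)(1.606) = 4.31 kJ/mol
ΔG > 0, so the forward reaction is non-spontaneous (proceeds in reverse).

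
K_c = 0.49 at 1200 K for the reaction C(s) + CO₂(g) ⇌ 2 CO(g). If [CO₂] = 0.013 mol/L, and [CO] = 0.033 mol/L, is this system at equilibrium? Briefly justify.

no; Q < K, reaction proceeds forward

(C is a pure solid — omitted from Q_c.)
Q_c = [CO]² / [CO₂] = (0.033)² / (0.013) = 0.084
Q_c = 0.084 < K_c = 0.49: net forward reaction.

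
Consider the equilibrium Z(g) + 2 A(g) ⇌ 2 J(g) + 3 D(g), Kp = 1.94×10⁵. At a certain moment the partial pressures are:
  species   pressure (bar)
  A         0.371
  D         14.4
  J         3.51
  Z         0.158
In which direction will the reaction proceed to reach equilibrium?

in the reverse direction

Qp = P(J)²·P(D)³ / (P(Z)·P(A)²) = (3.51)²·(14.4)³ / ((0.158)·(0.371)²) = 1.69×10⁶
Qp = 1.69×10⁶ > Kp = 1.94×10⁵, so the reverse reaction proceeds.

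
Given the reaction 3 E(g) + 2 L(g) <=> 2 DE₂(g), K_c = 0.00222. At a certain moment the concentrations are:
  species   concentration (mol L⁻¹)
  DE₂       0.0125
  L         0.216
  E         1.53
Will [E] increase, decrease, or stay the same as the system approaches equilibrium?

decrease

Q_c = [DE₂]² / ([E]³·[L]²) = (0.0125)² / ((1.53)³·(0.216)²) = 9.35e-4
Q_c = 9.35e-4 < K_c = 0.00222: net forward reaction.
E is a reactant, so it decreases.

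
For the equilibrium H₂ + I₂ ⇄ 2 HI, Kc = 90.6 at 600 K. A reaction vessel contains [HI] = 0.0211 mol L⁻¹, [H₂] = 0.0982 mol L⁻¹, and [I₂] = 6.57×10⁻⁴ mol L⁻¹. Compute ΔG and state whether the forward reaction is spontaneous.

ΔG = -12.8 kJ/mol; the forward reaction is spontaneous

Qc = [HI]² / ([H₂]·[I₂]) = (0.0211)² / ((0.0982)·(6.57×10⁻⁴)) = 6.90
ΔG = RT ln(Qc/Kc) = (8.314 J mol⁻¹ K⁻¹)(600 K) × ln(6.90/90.6)
   = (4.988 kJ/mol)(-2.575) = -12.8 kJ/mol
ΔG < 0, so the forward reaction is spontaneous (proceeds forward).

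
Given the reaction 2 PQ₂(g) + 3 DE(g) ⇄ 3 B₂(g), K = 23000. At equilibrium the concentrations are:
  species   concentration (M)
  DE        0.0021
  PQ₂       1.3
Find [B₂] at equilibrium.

[B₂] = 0.071 M

At equilibrium, K = [B₂]³ / ([PQ₂]²·[DE]³) = 23000.
([B₂])³ / ((1.3)²·(0.0021)³) = 23000
[B₂]³ = 3.60×10⁻⁴ ⇒ [B₂] = 0.071 M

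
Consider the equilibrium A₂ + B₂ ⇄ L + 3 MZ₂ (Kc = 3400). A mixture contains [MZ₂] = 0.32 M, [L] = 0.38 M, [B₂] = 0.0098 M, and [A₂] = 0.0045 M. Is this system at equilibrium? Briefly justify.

Qc = [L]·[MZ₂]³ / ([A₂]·[B₂]) = (0.38)·(0.32)³ / ((0.0045)·(0.0098)) = 280
Qc = 280 < Kc = 3400: net forward reaction.

no; Q < K, reaction proceeds forward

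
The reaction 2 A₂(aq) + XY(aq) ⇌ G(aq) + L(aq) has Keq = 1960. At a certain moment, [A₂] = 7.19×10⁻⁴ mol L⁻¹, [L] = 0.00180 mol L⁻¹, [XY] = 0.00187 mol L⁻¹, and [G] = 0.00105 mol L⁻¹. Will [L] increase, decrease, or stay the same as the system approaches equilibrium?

stay the same

Q = [G]·[L] / ([A₂]²·[XY]) = (0.00105)·(0.00180) / ((7.19×10⁻⁴)²·(0.00187)) = 1960
Q = 1960 = Keq; the system is at equilibrium.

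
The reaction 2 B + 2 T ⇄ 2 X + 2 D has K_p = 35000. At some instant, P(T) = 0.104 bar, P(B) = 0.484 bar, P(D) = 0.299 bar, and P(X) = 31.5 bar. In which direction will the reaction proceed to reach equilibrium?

Q_p = P(X)²·P(D)² / (P(B)²·P(T)²) = (31.5)²·(0.299)² / ((0.484)²·(0.104)²) = 35000
Q_p = 35000 = K_p, so the system is already at equilibrium.

no net change (already at equilibrium)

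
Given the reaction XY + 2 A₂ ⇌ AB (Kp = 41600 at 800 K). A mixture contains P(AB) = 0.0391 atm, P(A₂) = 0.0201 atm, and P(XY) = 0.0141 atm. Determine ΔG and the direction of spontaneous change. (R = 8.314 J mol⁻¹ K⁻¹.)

ΔG = -12.0 kJ/mol; the forward reaction is spontaneous

Qp = P(AB) / (P(XY)·P(A₂)²) = (0.0391) / ((0.0141)·(0.0201)²) = 6860
ΔG = RT ln(Qp/Kp) = (8.314 J mol⁻¹ K⁻¹)(800 K) × ln(6860/41600)
   = (6.651 kJ/mol)(-1.802) = -12.0 kJ/mol
ΔG < 0, so the forward reaction is spontaneous (proceeds forward).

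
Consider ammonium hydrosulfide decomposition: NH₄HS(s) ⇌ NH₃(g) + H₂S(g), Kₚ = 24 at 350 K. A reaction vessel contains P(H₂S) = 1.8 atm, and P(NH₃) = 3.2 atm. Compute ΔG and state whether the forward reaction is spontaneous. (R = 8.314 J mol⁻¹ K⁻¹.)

(NH₄HS is a pure solid — omitted from Qₚ.)
Qₚ = P(NH₃)·P(H₂S) = (3.2)·(1.8) = 5.76
ΔG = RT ln(Qₚ/Kₚ) = (8.314 J mol⁻¹ K⁻¹)(350 K) × ln(5.76/24)
   = (2.910 kJ/mol)(-1.427) = -4.15 kJ/mol
ΔG < 0, so the forward reaction is spontaneous (proceeds forward).

ΔG = -4.15 kJ/mol; the forward reaction is spontaneous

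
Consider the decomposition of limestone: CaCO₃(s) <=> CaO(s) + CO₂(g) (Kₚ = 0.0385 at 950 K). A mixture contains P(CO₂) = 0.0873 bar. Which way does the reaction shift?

toward reactants

(CaCO₃, CaO are pure solids — omitted from Qₚ.)
Qₚ = P(CO₂) = 0.0873
Qₚ = 0.0873 > Kₚ = 0.0385, so the reverse reaction proceeds.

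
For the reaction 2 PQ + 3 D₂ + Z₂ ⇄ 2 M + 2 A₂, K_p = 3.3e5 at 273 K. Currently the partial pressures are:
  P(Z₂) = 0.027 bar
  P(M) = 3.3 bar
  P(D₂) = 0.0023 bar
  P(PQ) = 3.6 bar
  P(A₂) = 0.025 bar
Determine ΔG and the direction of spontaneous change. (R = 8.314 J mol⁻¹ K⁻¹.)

Q_p = P(M)²·P(A₂)² / (P(PQ)²·P(D₂)³·P(Z₂)) = (3.3)²·(0.025)² / ((3.6)²·(0.0023)³·(0.027)) = 1.60e6
ΔG = RT ln(Q_p/K_p) = (8.314 J mol⁻¹ K⁻¹)(273 K) × ln(1.60e6/3.3e5)
   = (2.270 kJ/mol)(1.579) = 3.58 kJ/mol
ΔG > 0, so the forward reaction is non-spontaneous (proceeds in reverse).

ΔG = 3.58 kJ/mol; the forward reaction is non-spontaneous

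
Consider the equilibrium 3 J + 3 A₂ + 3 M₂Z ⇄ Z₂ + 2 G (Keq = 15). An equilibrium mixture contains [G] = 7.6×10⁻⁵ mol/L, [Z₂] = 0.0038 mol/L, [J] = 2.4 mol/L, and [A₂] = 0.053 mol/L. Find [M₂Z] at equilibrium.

[M₂Z] = 8.9×10⁻⁴ mol/L

At equilibrium, Keq = [Z₂]·[G]² / ([J]³·[A₂]³·[M₂Z]³) = 15.
(0.0038)·(7.6×10⁻⁵)² / ((2.4)³·(0.053)³·([M₂Z])³) = 15
[M₂Z]³ = 7.11×10⁻¹⁰ ⇒ [M₂Z] = 8.9×10⁻⁴ mol/L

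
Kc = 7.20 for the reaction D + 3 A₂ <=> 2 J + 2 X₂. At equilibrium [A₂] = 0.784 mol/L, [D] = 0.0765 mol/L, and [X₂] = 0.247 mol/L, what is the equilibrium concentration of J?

[J] = 2.09 mol/L

At equilibrium, Kc = [J]²·[X₂]² / ([D]·[A₂]³) = 7.20.
([J])²·(0.247)² / ((0.0765)·(0.784)³) = 7.20
[J]² = 4.35 ⇒ [J] = 2.09 mol/L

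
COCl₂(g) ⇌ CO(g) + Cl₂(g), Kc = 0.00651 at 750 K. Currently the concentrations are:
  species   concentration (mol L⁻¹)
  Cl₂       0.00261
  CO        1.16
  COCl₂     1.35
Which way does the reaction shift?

Qc = [CO]·[Cl₂] / [COCl₂] = (1.16)·(0.00261) / (1.35) = 0.00224
Qc = 0.00224 < Kc = 0.00651, so the forward reaction proceeds.

to the right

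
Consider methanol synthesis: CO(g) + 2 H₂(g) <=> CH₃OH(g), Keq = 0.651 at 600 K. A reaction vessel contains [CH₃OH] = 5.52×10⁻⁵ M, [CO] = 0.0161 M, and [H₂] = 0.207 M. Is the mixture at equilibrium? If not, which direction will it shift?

no; Q < K, reaction proceeds forward

Q = [CH₃OH] / ([CO]·[H₂]²) = (5.52×10⁻⁵) / ((0.0161)·(0.207)²) = 0.0800
Q = 0.0800 < Keq = 0.651: net forward reaction.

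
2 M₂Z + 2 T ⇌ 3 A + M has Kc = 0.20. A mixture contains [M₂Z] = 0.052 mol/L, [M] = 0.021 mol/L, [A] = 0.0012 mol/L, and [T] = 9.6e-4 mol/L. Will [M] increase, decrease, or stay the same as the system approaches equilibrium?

Qc = [A]³·[M] / ([M₂Z]²·[T]²) = (0.0012)³·(0.021) / ((0.052)²·(9.6e-4)²) = 0.015
Qc = 0.015 < Kc = 0.20: net forward reaction.
M is a product, so it increases.

increase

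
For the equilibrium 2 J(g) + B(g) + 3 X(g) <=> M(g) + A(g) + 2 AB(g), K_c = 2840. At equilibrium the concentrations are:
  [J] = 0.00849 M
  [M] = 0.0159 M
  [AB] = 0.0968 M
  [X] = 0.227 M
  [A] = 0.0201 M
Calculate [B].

At equilibrium, K_c = [M]·[A]·[AB]² / ([J]²·[B]·[X]³) = 2840.
(0.0159)·(0.0201)·(0.0968)² / ((0.00849)²·([B])·(0.227)³) = 2840
[B] = 0.00125 M

[B] = 0.00125 M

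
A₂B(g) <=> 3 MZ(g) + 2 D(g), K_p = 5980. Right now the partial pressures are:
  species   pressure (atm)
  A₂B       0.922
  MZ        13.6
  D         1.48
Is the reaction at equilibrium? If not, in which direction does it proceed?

Q_p = P(MZ)³·P(D)² / P(A₂B) = (13.6)³·(1.48)² / (0.922) = 5980
Q_p = 5980 = K_p, so the system is already at equilibrium.

neither direction; the system is at equilibrium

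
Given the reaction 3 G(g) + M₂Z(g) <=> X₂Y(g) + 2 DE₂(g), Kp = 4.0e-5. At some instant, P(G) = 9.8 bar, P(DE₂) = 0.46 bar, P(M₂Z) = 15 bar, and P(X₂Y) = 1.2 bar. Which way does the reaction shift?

in the forward direction

Qp = P(X₂Y)·P(DE₂)² / (P(G)³·P(M₂Z)) = (1.2)·(0.46)² / ((9.8)³·(15)) = 1.8e-5
Qp = 1.8e-5 < Kp = 4.0e-5, so the forward reaction proceeds.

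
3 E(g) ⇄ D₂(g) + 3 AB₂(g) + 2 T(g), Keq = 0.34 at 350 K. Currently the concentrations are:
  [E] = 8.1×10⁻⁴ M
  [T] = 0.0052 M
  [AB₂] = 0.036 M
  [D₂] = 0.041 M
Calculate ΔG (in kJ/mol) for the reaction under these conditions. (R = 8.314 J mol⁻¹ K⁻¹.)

ΔG = -3.64 kJ/mol

Q = [D₂]·[AB₂]³·[T]² / [E]³ = (0.041)·(0.036)³·(0.0052)² / (8.1×10⁻⁴)³ = 0.0973
ΔG = RT ln(Q/Keq) = (8.314 J mol⁻¹ K⁻¹)(350 K) × ln(0.0973/0.34)
   = (2.910 kJ/mol)(-1.251) = -3.64 kJ/mol
ΔG < 0, so the forward reaction is spontaneous (proceeds forward).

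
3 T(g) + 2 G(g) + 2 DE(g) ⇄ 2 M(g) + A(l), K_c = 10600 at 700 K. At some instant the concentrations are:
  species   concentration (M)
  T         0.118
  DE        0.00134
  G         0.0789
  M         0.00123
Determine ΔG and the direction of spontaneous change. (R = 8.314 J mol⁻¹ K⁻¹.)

(A is a pure liquid — omitted from Q_c.)
Q_c = [M]² / ([T]³·[G]²·[DE]²) = (0.00123)² / ((0.118)³·(0.0789)²·(0.00134)²) = 82400
ΔG = RT ln(Q_c/K_c) = (8.314 J mol⁻¹ K⁻¹)(700 K) × ln(82400/10600)
   = (5.820 kJ/mol)(2.051) = 11.9 kJ/mol
ΔG > 0, so the forward reaction is non-spontaneous (proceeds in reverse).

ΔG = 11.9 kJ/mol; the forward reaction is non-spontaneous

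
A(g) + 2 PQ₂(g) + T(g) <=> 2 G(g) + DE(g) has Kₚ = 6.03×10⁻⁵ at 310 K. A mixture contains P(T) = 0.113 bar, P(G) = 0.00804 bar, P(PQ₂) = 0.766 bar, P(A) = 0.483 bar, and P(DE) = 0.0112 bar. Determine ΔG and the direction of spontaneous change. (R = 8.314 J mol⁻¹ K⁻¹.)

ΔG = -2.53 kJ/mol; the forward reaction is spontaneous

Qₚ = P(G)²·P(DE) / (P(A)·P(PQ₂)²·P(T)) = (0.00804)²·(0.0112) / ((0.483)·(0.766)²·(0.113)) = 2.26×10⁻⁵
ΔG = RT ln(Qₚ/Kₚ) = (8.314 J mol⁻¹ K⁻¹)(310 K) × ln(2.26×10⁻⁵/6.03×10⁻⁵)
   = (2.577 kJ/mol)(-0.9814) = -2.53 kJ/mol
ΔG < 0, so the forward reaction is spontaneous (proceeds forward).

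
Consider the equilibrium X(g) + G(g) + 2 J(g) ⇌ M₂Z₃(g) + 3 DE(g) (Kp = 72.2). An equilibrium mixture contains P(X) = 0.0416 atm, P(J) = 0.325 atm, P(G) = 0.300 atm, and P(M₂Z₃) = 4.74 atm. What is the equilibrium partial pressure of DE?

P(DE) = 0.272 atm

At equilibrium, Kp = P(M₂Z₃)·P(DE)³ / (P(X)·P(G)·P(J)²) = 72.2.
(4.74)·(P(DE))³ / ((0.0416)·(0.300)·(0.325)²) = 72.2
P(DE)³ = 0.0201 ⇒ P(DE) = 0.272 atm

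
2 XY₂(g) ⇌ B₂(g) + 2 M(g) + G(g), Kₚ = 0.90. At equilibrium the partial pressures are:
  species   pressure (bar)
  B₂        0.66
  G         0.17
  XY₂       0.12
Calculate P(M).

At equilibrium, Kₚ = P(B₂)·P(M)²·P(G) / P(XY₂)² = 0.90.
(0.66)·(P(M))²·(0.17) / (0.12)² = 0.90
P(M)² = 0.116 ⇒ P(M) = 0.34 bar

P(M) = 0.34 bar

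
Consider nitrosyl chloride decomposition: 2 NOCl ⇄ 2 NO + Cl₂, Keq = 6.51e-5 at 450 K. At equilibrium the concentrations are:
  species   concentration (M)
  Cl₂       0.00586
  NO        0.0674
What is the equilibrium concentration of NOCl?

At equilibrium, Keq = [NO]²·[Cl₂] / [NOCl]² = 6.51e-5.
(0.0674)²·(0.00586) / ([NOCl])² = 6.51e-5
[NOCl]² = 0.409 ⇒ [NOCl] = 0.639 M

[NOCl] = 0.639 M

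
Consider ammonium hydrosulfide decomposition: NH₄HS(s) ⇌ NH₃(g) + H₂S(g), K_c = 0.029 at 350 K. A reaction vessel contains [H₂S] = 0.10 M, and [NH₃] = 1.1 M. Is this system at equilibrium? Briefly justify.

no; Q > K, reaction proceeds in reverse

(NH₄HS is a pure solid — omitted from Q_c.)
Q_c = [NH₃]·[H₂S] = (1.1)·(0.10) = 0.11
Q_c = 0.11 > K_c = 0.029: net reverse reaction.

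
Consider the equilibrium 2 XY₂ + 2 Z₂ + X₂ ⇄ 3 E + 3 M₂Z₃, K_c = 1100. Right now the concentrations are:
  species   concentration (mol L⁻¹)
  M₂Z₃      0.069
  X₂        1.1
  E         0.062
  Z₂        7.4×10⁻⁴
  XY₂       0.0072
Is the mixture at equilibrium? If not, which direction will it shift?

Q_c = [E]³·[M₂Z₃]³ / ([XY₂]²·[Z₂]²·[X₂]) = (0.062)³·(0.069)³ / ((0.0072)²·(7.4×10⁻⁴)²·(1.1)) = 2500
Q_c = 2500 > K_c = 1100: net reverse reaction.

no; Q > K, reaction proceeds in reverse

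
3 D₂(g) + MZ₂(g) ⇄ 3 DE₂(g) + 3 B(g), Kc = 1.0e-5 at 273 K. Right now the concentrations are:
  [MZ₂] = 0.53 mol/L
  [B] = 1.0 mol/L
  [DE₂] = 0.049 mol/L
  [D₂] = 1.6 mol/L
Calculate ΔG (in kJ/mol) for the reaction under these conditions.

Qc = [DE₂]³·[B]³ / ([D₂]³·[MZ₂]) = (0.049)³·(1.0)³ / ((1.6)³·(0.53)) = 5.42e-5
ΔG = RT ln(Qc/Kc) = (8.314 J mol⁻¹ K⁻¹)(273 K) × ln(5.42e-5/1.0e-5)
   = (2.270 kJ/mol)(1.690) = 3.84 kJ/mol
ΔG > 0, so the forward reaction is non-spontaneous (proceeds in reverse).

ΔG = 3.84 kJ/mol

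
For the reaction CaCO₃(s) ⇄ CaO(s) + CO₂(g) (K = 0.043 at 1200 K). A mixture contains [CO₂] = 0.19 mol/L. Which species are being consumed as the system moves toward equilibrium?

(CaCO₃, CaO are pure solids — omitted from Q.)
Q = [CO₂] = 0.19
Q = 0.19 > K = 0.043: net reverse reaction.

CaO, CO₂ (products)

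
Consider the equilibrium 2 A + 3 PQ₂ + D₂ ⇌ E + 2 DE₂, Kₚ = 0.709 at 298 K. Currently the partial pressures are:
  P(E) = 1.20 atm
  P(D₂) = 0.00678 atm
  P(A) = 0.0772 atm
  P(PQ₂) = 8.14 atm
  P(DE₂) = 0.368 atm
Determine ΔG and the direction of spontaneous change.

ΔG = 5.83 kJ/mol; the forward reaction is non-spontaneous

Qₚ = P(E)·P(DE₂)² / (P(A)²·P(PQ₂)³·P(D₂)) = (1.20)·(0.368)² / ((0.0772)²·(8.14)³·(0.00678)) = 7.46
ΔG = RT ln(Qₚ/Kₚ) = (8.314 J mol⁻¹ K⁻¹)(298 K) × ln(7.46/0.709)
   = (2.478 kJ/mol)(2.353) = 5.83 kJ/mol
ΔG > 0, so the forward reaction is non-spontaneous (proceeds in reverse).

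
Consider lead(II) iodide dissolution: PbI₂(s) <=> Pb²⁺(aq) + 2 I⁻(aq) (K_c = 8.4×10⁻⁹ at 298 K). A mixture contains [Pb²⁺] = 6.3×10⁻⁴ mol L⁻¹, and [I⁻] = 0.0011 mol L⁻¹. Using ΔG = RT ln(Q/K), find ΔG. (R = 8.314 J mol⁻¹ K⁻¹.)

(PbI₂ is a pure solid — omitted from Q_c.)
Q_c = [Pb²⁺]·[I⁻]² = (6.3×10⁻⁴)·(0.0011)² = 7.62×10⁻¹⁰
ΔG = RT ln(Q_c/K_c) = (8.314 J mol⁻¹ K⁻¹)(298 K) × ln(7.62×10⁻¹⁰/8.4×10⁻⁹)
   = (2.478 kJ/mol)(-2.400) = -5.95 kJ/mol
ΔG < 0, so the forward reaction is spontaneous (proceeds forward).

ΔG = -5.95 kJ/mol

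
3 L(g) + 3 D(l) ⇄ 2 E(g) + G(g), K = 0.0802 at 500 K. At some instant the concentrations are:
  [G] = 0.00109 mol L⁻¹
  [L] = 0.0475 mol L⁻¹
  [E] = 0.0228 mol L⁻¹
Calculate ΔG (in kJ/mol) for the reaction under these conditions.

(D is a pure liquid — omitted from Q.)
Q = [E]²·[G] / [L]³ = (0.0228)²·(0.00109) / (0.0475)³ = 0.00529
ΔG = RT ln(Q/K) = (8.314 J mol⁻¹ K⁻¹)(500 K) × ln(0.00529/0.0802)
   = (4.157 kJ/mol)(-2.719) = -11.3 kJ/mol
ΔG < 0, so the forward reaction is spontaneous (proceeds forward).

ΔG = -11.3 kJ/mol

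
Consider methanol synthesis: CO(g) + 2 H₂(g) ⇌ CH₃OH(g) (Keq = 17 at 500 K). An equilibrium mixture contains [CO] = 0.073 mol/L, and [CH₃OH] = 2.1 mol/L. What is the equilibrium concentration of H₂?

[H₂] = 1.3 mol/L

At equilibrium, Keq = [CH₃OH] / ([CO]·[H₂]²) = 17.
(2.1) / ((0.073)·([H₂])²) = 17
[H₂]² = 1.69 ⇒ [H₂] = 1.3 mol/L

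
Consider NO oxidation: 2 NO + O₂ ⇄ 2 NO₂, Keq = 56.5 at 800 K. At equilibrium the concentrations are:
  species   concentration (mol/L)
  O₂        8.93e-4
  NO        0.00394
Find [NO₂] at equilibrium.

[NO₂] = 8.85e-4 mol/L

At equilibrium, Keq = [NO₂]² / ([NO]²·[O₂]) = 56.5.
([NO₂])² / ((0.00394)²·(8.93e-4)) = 56.5
[NO₂]² = 7.83e-7 ⇒ [NO₂] = 8.85e-4 mol/L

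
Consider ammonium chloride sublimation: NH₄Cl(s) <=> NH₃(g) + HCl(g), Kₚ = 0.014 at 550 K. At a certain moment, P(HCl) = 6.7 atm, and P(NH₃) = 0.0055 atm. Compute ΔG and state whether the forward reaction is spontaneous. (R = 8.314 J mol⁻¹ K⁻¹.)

(NH₄Cl is a pure solid — omitted from Qₚ.)
Qₚ = P(NH₃)·P(HCl) = (0.0055)·(6.7) = 0.0369
ΔG = RT ln(Qₚ/Kₚ) = (8.314 J mol⁻¹ K⁻¹)(550 K) × ln(0.0369/0.014)
   = (4.573 kJ/mol)(0.9692) = 4.43 kJ/mol
ΔG > 0, so the forward reaction is non-spontaneous (proceeds in reverse).

ΔG = 4.43 kJ/mol; the forward reaction is non-spontaneous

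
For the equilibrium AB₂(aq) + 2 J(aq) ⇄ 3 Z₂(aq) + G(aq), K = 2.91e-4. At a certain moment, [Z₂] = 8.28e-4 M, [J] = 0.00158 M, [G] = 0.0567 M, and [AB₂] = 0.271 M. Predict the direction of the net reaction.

forward (toward products)

Q = [Z₂]³·[G] / ([AB₂]·[J]²) = (8.28e-4)³·(0.0567) / ((0.271)·(0.00158)²) = 4.76e-5
Q = 4.76e-5 < K = 2.91e-4, so the forward reaction proceeds.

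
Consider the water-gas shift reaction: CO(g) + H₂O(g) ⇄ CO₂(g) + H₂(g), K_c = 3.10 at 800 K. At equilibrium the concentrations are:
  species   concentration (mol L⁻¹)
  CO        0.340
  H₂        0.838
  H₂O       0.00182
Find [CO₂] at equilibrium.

At equilibrium, K_c = [CO₂]·[H₂] / ([CO]·[H₂O]) = 3.10.
([CO₂])·(0.838) / ((0.340)·(0.00182)) = 3.10
[CO₂] = 0.00229 mol L⁻¹

[CO₂] = 0.00229 mol L⁻¹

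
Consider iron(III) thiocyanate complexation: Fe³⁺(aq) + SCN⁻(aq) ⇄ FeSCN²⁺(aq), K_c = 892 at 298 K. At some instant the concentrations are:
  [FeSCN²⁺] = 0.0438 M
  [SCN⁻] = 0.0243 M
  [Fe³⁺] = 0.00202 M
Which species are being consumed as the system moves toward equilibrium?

none (at equilibrium)

Q_c = [FeSCN²⁺] / ([Fe³⁺]·[SCN⁻]) = (0.0438) / ((0.00202)·(0.0243)) = 892
Q_c = 892 = K_c; the system is at equilibrium.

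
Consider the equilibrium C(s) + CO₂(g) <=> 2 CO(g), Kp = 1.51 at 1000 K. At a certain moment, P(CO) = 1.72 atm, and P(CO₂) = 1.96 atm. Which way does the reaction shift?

(C is a pure solid — omitted from Qp.)
Qp = P(CO)² / P(CO₂) = (1.72)² / (1.96) = 1.51
Qp = 1.51 = Kp, so the system is already at equilibrium.

at equilibrium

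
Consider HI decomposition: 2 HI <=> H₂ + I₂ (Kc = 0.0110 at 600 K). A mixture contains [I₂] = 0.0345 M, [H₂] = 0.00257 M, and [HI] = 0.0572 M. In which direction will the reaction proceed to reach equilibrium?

Qc = [H₂]·[I₂] / [HI]² = (0.00257)·(0.0345) / (0.0572)² = 0.0271
Qc = 0.0271 > Kc = 0.0110, so the reverse reaction proceeds.

in the reverse direction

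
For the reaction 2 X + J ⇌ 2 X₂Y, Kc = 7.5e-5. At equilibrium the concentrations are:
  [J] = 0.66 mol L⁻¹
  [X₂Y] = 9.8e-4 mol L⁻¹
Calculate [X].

At equilibrium, Kc = [X₂Y]² / ([X]²·[J]) = 7.5e-5.
(9.8e-4)² / (([X])²·(0.66)) = 7.5e-5
[X]² = 0.0194 ⇒ [X] = 0.14 mol L⁻¹

[X] = 0.14 mol L⁻¹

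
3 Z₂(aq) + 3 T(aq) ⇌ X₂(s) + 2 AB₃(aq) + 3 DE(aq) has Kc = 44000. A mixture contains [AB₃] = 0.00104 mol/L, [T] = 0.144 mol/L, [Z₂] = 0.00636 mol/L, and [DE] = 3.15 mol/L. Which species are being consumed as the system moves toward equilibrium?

(X₂ is a pure solid — omitted from Qc.)
Qc = [AB₃]²·[DE]³ / ([Z₂]³·[T]³) = (0.00104)²·(3.15)³ / ((0.00636)³·(0.144)³) = 44000
Qc = 44000 = Kc; the system is at equilibrium.

none (at equilibrium)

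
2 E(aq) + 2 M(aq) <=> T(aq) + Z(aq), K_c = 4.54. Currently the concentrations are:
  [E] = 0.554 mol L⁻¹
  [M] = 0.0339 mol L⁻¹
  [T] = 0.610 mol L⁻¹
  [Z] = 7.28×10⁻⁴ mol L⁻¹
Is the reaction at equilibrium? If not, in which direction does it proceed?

Q_c = [T]·[Z] / ([E]²·[M]²) = (0.610)·(7.28×10⁻⁴) / ((0.554)²·(0.0339)²) = 1.26
Q_c = 1.26 < K_c = 4.54, so the forward reaction proceeds.

forward (toward products)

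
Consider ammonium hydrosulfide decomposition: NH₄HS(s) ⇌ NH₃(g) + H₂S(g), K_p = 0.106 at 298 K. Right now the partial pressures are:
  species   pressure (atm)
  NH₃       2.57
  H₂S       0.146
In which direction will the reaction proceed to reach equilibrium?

to the left

(NH₄HS is a pure solid — omitted from Q_p.)
Q_p = P(NH₃)·P(H₂S) = (2.57)·(0.146) = 0.375
Q_p = 0.375 > K_p = 0.106, so the reverse reaction proceeds.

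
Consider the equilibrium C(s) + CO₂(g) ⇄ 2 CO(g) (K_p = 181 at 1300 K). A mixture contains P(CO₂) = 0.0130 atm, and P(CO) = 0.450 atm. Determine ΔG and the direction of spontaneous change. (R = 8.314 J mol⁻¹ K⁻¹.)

ΔG = -26.5 kJ/mol; the forward reaction is spontaneous

(C is a pure solid — omitted from Q_p.)
Q_p = P(CO)² / P(CO₂) = (0.450)² / (0.0130) = 15.6
ΔG = RT ln(Q_p/K_p) = (8.314 J mol⁻¹ K⁻¹)(1300 K) × ln(15.6/181)
   = (10.81 kJ/mol)(-2.451) = -26.5 kJ/mol
ΔG < 0, so the forward reaction is spontaneous (proceeds forward).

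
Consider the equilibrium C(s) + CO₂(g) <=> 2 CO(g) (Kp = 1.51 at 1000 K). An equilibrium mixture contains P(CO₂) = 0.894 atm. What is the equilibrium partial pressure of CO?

P(CO) = 1.16 atm

(C is a pure solid — omitted from Kp.)
At equilibrium, Kp = P(CO)² / P(CO₂) = 1.51.
(P(CO))² / (0.894) = 1.51
P(CO)² = 1.35 ⇒ P(CO) = 1.16 atm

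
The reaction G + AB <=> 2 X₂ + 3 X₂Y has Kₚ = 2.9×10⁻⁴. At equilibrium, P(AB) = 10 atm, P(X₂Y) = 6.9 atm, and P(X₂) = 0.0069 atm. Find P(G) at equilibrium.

P(G) = 5.4 atm

At equilibrium, Kₚ = P(X₂)²·P(X₂Y)³ / (P(G)·P(AB)) = 2.9×10⁻⁴.
(0.0069)²·(6.9)³ / ((P(G))·(10)) = 2.9×10⁻⁴
P(G) = 5.39 = 5.4 atm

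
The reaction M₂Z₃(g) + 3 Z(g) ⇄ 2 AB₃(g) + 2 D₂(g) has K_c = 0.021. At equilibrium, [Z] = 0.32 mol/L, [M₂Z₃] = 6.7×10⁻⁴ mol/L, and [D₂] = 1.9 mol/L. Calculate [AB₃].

At equilibrium, K_c = [AB₃]²·[D₂]² / ([M₂Z₃]·[Z]³) = 0.021.
([AB₃])²·(1.9)² / ((6.7×10⁻⁴)·(0.32)³) = 0.021
[AB₃]² = 1.28×10⁻⁷ ⇒ [AB₃] = 3.6×10⁻⁴ mol/L

[AB₃] = 3.6×10⁻⁴ mol/L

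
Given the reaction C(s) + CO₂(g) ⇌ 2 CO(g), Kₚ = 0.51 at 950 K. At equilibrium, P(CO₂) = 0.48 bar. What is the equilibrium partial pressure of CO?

P(CO) = 0.49 bar

(C is a pure solid — omitted from Kₚ.)
At equilibrium, Kₚ = P(CO)² / P(CO₂) = 0.51.
(P(CO))² / (0.48) = 0.51
P(CO)² = 0.245 ⇒ P(CO) = 0.49 bar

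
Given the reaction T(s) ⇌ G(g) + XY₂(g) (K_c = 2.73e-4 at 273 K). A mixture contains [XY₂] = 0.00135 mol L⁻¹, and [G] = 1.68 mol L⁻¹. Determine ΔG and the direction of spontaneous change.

ΔG = 4.81 kJ/mol; the forward reaction is non-spontaneous

(T is a pure solid — omitted from Q_c.)
Q_c = [G]·[XY₂] = (1.68)·(0.00135) = 0.00227
ΔG = RT ln(Q_c/K_c) = (8.314 J mol⁻¹ K⁻¹)(273 K) × ln(0.00227/2.73e-4)
   = (2.270 kJ/mol)(2.118) = 4.81 kJ/mol
ΔG > 0, so the forward reaction is non-spontaneous (proceeds in reverse).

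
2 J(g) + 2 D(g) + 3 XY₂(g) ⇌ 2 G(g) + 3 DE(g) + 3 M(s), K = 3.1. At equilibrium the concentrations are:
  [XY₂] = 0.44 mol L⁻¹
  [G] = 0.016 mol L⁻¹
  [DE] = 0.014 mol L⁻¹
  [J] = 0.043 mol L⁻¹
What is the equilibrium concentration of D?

(M is a pure solid — omitted from K.)
At equilibrium, K = [G]²·[DE]³ / ([J]²·[D]²·[XY₂]³) = 3.1.
(0.016)²·(0.014)³ / ((0.043)²·([D])²·(0.44)³) = 3.1
[D]² = 1.44×10⁻⁶ ⇒ [D] = 0.0012 mol L⁻¹

[D] = 0.0012 mol L⁻¹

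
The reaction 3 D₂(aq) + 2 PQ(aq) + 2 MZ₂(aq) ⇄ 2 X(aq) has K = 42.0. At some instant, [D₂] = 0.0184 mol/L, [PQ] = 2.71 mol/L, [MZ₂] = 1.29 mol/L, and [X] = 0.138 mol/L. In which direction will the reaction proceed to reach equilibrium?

Q = [X]² / ([D₂]³·[PQ]²·[MZ₂]²) = (0.138)² / ((0.0184)³·(2.71)²·(1.29)²) = 250
Q = 250 > K = 42.0, so the reverse reaction proceeds.

reverse (toward reactants)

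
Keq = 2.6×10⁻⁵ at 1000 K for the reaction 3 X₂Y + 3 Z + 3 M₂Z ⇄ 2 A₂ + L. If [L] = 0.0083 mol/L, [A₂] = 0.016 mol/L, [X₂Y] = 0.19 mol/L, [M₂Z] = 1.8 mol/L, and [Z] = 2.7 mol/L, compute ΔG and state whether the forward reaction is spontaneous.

Q = [A₂]²·[L] / ([X₂Y]³·[Z]³·[M₂Z]³) = (0.016)²·(0.0083) / ((0.19)³·(2.7)³·(1.8)³) = 2.70×10⁻⁶
ΔG = RT ln(Q/Keq) = (8.314 J mol⁻¹ K⁻¹)(1000 K) × ln(2.70×10⁻⁶/2.6×10⁻⁵)
   = (8.314 kJ/mol)(-2.265) = -18.8 kJ/mol
ΔG < 0, so the forward reaction is spontaneous (proceeds forward).

ΔG = -18.8 kJ/mol; the forward reaction is spontaneous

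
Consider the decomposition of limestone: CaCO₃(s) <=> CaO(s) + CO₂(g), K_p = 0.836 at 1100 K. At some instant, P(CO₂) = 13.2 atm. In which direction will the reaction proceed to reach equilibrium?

toward reactants

(CaCO₃, CaO are pure solids — omitted from Q_p.)
Q_p = P(CO₂) = 13.2
Q_p = 13.2 > K_p = 0.836, so the reverse reaction proceeds.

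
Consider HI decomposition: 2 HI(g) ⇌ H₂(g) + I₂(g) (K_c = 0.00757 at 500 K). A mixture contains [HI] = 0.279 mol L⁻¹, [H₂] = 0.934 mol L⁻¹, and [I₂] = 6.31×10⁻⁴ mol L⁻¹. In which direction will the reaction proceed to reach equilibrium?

Q_c = [H₂]·[I₂] / [HI]² = (0.934)·(6.31×10⁻⁴) / (0.279)² = 0.00757
Q_c = 0.00757 = K_c, so the system is already at equilibrium.

no net change (already at equilibrium)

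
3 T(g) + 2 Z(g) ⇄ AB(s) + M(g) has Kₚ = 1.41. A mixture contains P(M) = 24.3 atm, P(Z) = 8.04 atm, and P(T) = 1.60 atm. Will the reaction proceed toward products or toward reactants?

in the forward direction

(AB is a pure solid — omitted from Qₚ.)
Qₚ = P(M) / (P(T)³·P(Z)²) = (24.3) / ((1.60)³·(8.04)²) = 0.0918
Qₚ = 0.0918 < Kₚ = 1.41, so the forward reaction proceeds.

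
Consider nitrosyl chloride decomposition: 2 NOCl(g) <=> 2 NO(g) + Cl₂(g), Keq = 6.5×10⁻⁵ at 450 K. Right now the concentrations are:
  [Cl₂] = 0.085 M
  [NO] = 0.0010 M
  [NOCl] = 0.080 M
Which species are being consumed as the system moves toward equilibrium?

NOCl (reactants)

Q = [NO]²·[Cl₂] / [NOCl]² = (0.0010)²·(0.085) / (0.080)² = 1.3×10⁻⁵
Q = 1.3×10⁻⁵ < Keq = 6.5×10⁻⁵: net forward reaction.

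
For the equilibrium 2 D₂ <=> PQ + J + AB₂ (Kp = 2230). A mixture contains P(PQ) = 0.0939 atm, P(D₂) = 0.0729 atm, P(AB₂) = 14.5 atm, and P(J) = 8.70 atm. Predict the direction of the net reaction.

Qp = P(PQ)·P(J)·P(AB₂) / P(D₂)² = (0.0939)·(8.70)·(14.5) / (0.0729)² = 2230
Qp = 2230 = Kp, so the system is already at equilibrium.

neither direction; the system is at equilibrium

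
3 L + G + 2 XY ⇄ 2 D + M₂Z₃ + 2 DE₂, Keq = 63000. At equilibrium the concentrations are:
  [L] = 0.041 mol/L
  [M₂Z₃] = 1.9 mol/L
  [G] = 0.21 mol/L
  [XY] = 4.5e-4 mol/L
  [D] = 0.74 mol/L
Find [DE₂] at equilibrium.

At equilibrium, Keq = [D]²·[M₂Z₃]·[DE₂]² / ([L]³·[G]·[XY]²) = 63000.
(0.74)²·(1.9)·([DE₂])² / ((0.041)³·(0.21)·(4.5e-4)²) = 63000
[DE₂]² = 1.77e-7 ⇒ [DE₂] = 4.2e-4 mol/L

[DE₂] = 4.2e-4 mol/L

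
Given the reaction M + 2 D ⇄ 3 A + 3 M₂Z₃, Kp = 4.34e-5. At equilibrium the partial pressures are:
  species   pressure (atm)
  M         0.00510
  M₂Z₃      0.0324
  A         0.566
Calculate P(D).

P(D) = 5.28 atm

At equilibrium, Kp = P(A)³·P(M₂Z₃)³ / (P(M)·P(D)²) = 4.34e-5.
(0.566)³·(0.0324)³ / ((0.00510)·(P(D))²) = 4.34e-5
P(D)² = 27.9 ⇒ P(D) = 5.28 atm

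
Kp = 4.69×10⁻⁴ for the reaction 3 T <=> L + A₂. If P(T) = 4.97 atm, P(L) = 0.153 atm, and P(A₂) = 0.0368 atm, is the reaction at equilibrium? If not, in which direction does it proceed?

Qp = P(L)·P(A₂) / P(T)³ = (0.153)·(0.0368) / (4.97)³ = 4.59×10⁻⁵
Qp = 4.59×10⁻⁵ < Kp = 4.69×10⁻⁴, so the forward reaction proceeds.

forward (toward products)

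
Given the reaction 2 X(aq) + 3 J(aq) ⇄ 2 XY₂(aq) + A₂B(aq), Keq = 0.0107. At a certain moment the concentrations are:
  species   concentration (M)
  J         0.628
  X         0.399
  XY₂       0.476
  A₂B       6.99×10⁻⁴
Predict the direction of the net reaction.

to the right

Q = [XY₂]²·[A₂B] / ([X]²·[J]³) = (0.476)²·(6.99×10⁻⁴) / ((0.399)²·(0.628)³) = 0.00402
Q = 0.00402 < Keq = 0.0107, so the forward reaction proceeds.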